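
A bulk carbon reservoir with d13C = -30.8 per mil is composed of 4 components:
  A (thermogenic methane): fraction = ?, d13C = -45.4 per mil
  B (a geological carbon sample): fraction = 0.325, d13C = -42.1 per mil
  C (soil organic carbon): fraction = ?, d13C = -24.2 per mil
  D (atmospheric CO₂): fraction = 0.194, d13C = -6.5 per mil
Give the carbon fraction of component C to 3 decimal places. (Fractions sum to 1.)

Let f_C and f_A be the unknown fractions; fractions sum to 1 so f_C + f_A = 0.481.
Mass balance: Σ fᵢ·δᵢ = δ_bulk ⇒ f_C·(-24.2) + f_A·(-45.4) = -30.8 − (-14.944) = -15.857
Substitute f_A = 0.481 − f_C:
f_C·(-24.2 − -45.4) = -15.857 − 0.481×(-45.4) = 5.981
f_C = 5.981 / 21.2 = 0.2821

0.282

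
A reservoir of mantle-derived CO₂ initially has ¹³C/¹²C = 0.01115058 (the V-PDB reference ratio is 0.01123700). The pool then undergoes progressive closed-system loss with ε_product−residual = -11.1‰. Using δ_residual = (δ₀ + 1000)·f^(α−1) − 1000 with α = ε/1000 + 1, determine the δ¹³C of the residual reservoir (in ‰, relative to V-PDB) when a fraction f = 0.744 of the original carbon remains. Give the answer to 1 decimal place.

δ₀ = (0.01115058/0.01123700 − 1)×1000 = (0.992309 − 1)×1000 = -7.691‰
α − 1 = ε/1000 = -0.0111
f^(α−1) = 0.744^(-0.0111) = 1.003288
δ_res = (-7.691 + 1000) × 1.003288 − 1000 = 995.572 − 1000 = -4.43‰

-4.4‰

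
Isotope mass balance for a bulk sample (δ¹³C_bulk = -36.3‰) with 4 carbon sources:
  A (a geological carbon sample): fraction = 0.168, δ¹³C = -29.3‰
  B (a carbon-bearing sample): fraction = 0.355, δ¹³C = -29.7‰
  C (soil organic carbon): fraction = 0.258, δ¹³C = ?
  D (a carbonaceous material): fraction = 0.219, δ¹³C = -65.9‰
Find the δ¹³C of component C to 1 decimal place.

Isotope mass balance: δ_bulk = Σ fᵢ·δᵢ.
-36.3 = 0.168×(-29.3) + 0.355×(-29.7) + 0.258×δ_C + 0.219×(-65.9)
0.258·δ_C = -36.3 − (-29.898) = -6.402
δ_C = -6.402 / 0.258 = -24.81‰

-24.8‰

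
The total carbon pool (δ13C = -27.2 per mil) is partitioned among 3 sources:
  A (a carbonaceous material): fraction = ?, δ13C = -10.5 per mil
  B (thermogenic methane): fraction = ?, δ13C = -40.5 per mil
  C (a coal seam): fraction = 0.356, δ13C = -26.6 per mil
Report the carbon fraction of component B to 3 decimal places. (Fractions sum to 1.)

Let f_B and f_A be the unknown fractions; fractions sum to 1 so f_B + f_A = 0.644.
Mass balance: Σ fᵢ·δᵢ = δ_bulk ⇒ f_B·(-40.5) + f_A·(-10.5) = -27.2 − (-9.470) = -17.730
Substitute f_A = 0.644 − f_B:
f_B·(-40.5 − -10.5) = -17.730 − 0.644×(-10.5) = -10.968
f_B = -10.968 / -30.0 = 0.3656

0.366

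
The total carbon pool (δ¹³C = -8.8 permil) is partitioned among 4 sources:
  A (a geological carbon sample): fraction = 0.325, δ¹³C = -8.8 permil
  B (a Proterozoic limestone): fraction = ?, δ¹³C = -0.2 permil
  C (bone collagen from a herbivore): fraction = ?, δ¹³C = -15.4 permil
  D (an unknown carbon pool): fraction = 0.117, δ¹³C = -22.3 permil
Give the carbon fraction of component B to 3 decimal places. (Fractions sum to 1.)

Let f_B and f_C be the unknown fractions; fractions sum to 1 so f_B + f_C = 0.558.
Mass balance: Σ fᵢ·δᵢ = δ_bulk ⇒ f_B·(-0.2) + f_C·(-15.4) = -8.8 − (-5.469) = -3.331
Substitute f_C = 0.558 − f_B:
f_B·(-0.2 − -15.4) = -3.331 − 0.558×(-15.4) = 5.262
f_B = 5.262 / 15.2 = 0.3462

0.346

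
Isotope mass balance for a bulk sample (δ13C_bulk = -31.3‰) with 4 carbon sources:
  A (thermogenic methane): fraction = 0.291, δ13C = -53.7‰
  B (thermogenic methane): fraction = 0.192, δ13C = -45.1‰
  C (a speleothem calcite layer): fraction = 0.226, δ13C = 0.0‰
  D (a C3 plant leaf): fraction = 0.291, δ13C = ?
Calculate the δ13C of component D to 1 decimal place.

-24.1‰

Isotope mass balance: δ_bulk = Σ fᵢ·δᵢ.
-31.3 = 0.291×(-53.7) + 0.192×(-45.1) + 0.226×(-0.0) + 0.291×δ_D
0.291·δ_D = -31.3 − (-24.286) = -7.014
δ_D = -7.014 / 0.291 = -24.10‰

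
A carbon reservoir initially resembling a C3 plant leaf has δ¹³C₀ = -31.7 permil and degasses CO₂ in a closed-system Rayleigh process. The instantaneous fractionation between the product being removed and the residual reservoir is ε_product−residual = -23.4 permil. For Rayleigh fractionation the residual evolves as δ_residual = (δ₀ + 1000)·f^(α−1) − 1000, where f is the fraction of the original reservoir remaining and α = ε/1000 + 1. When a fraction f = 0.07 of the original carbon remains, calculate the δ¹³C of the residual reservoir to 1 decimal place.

30.5 permil

Rayleigh residual: δ_res = (δ₀ + 1000)·f^(α−1) − 1000
α = ε/1000 + 1 = 0.97660, so α − 1 = -0.02340
f^(α−1) = 0.07^(-0.02340) = 1.064204
δ_res = (-31.7 + 1000) × 1.064204 − 1000 = 1030.468 − 1000 = 30.47 permil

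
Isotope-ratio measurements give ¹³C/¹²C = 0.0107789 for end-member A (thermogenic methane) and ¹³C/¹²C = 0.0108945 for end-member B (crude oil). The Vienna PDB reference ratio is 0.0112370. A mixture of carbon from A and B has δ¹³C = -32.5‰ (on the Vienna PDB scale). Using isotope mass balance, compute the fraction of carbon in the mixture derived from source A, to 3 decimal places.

δ_A = (0.0107789/0.0112370 − 1)×1000 = (0.959233 − 1)×1000 = -40.767‰
δ_B = (0.0108945/0.0112370 − 1)×1000 = (0.969520 − 1)×1000 = -30.480‰
f_A = (δ_mix − δ_B)/(δ_A − δ_B) = (-32.5 − (-30.480))/(-40.767 − (-30.480))
f_A = -2.020 / -10.287 = 0.1964

0.196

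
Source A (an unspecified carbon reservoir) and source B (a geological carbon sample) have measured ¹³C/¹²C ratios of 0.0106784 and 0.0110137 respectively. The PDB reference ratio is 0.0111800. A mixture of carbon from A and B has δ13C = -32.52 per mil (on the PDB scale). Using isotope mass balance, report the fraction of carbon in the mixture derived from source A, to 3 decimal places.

δ_A = (0.0106784/0.0111800 − 1)×1000 = (0.955134 − 1)×1000 = -44.866 per mil
δ_B = (0.0110137/0.0111800 − 1)×1000 = (0.985125 − 1)×1000 = -14.875 per mil
f_A = (δ_mix − δ_B)/(δ_A − δ_B) = (-32.52 − (-14.875))/(-44.866 − (-14.875))
f_A = -17.645 / -29.991 = 0.5883

0.588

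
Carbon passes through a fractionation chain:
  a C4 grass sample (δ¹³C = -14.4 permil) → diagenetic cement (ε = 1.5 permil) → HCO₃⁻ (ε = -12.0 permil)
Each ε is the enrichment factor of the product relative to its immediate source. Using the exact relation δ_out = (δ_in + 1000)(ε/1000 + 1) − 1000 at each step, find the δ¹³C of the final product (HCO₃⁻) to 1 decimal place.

step 1: δ = (-14.40 + 1000)·(1.5/1000 + 1) − 1000 = -12.92 permil
step 2: δ = (-12.92 + 1000)·(-12.0/1000 + 1) − 1000 = -24.77 permil

-24.8 permil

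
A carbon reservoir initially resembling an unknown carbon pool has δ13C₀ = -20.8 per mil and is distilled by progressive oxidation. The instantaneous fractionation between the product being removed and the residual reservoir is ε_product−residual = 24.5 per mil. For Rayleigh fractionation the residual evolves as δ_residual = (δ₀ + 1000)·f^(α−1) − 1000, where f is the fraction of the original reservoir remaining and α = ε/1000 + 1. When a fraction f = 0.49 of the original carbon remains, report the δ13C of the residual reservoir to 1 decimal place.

-37.8 per mil

Rayleigh residual: δ_res = (δ₀ + 1000)·f^(α−1) − 1000
α = ε/1000 + 1 = 1.02450, so α − 1 = 0.02450
f^(α−1) = 0.49^(0.02450) = 0.982675
δ_res = (-20.8 + 1000) × 0.982675 − 1000 = 962.235 − 1000 = -37.76 per mil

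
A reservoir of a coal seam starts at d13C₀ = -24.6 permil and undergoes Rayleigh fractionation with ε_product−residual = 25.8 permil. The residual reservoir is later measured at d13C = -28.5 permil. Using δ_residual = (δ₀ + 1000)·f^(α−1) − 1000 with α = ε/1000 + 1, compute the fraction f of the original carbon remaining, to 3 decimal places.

0.856

α − 1 = ε/1000 = 0.0258
(δ_res + 1000)/(δ₀ + 1000) = (-28.5 + 1000)/(-24.6 + 1000) = 971.5/975.4 = 0.996002
f = 0.996002^(1/0.0258) = exp(ln(0.996002)/0.0258) = exp(-0.00401/0.0258)
f = exp(-0.1553) = 0.8562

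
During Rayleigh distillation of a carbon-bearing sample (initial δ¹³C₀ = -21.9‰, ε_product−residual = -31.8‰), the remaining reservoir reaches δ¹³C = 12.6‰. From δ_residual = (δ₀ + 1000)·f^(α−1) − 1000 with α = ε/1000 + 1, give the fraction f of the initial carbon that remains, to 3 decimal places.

0.336

α − 1 = ε/1000 = -0.0318
(δ_res + 1000)/(δ₀ + 1000) = (12.6 + 1000)/(-21.9 + 1000) = 1012.6/978.1 = 1.035272
f = 1.035272^(1/-0.0318) = exp(ln(1.035272)/-0.0318) = exp(0.03466/-0.0318)
f = exp(-1.0901) = 0.3362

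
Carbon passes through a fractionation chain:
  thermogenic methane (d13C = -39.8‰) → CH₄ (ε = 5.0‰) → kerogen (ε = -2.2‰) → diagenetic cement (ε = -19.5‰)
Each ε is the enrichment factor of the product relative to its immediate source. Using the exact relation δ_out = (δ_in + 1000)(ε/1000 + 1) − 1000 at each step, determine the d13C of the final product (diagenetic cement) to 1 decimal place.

step 1: δ = (-39.80 + 1000)·(5.0/1000 + 1) − 1000 = -35.00‰
step 2: δ = (-35.00 + 1000)·(-2.2/1000 + 1) − 1000 = -37.12‰
step 3: δ = (-37.12 + 1000)·(-19.5/1000 + 1) − 1000 = -55.90‰

-55.9‰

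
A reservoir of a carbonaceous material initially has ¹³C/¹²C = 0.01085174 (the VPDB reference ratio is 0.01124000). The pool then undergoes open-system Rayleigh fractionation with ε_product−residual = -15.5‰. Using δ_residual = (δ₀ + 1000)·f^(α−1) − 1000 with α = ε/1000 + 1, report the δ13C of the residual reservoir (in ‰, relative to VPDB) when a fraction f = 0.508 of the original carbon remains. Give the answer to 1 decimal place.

δ₀ = (0.01085174/0.01124000 − 1)×1000 = (0.965457 − 1)×1000 = -34.543‰
α − 1 = ε/1000 = -0.0155
f^(α−1) = 0.508^(-0.0155) = 1.010553
δ_res = (-34.543 + 1000) × 1.010553 − 1000 = 975.646 − 1000 = -24.35‰

-24.4‰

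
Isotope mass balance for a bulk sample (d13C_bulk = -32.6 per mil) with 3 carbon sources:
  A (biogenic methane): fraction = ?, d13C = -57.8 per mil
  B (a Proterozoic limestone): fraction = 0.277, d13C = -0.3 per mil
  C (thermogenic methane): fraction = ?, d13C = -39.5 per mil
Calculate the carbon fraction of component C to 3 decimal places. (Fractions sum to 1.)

0.507

Let f_C and f_A be the unknown fractions; fractions sum to 1 so f_C + f_A = 0.723.
Mass balance: Σ fᵢ·δᵢ = δ_bulk ⇒ f_C·(-39.5) + f_A·(-57.8) = -32.6 − (-0.083) = -32.517
Substitute f_A = 0.723 − f_C:
f_C·(-39.5 − -57.8) = -32.517 − 0.723×(-57.8) = 9.272
f_C = 9.272 / 18.3 = 0.5067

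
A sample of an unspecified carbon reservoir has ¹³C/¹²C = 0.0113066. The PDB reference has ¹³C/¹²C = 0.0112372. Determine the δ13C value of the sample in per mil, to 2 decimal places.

δ13C = (R_sample / R_standard − 1) × 1000
R_sample / R_standard = 0.0113066 / 0.0112372 = 1.006176
δ13C = (1.006176 − 1) × 1000 = 6.176 per mil

6.18 per mil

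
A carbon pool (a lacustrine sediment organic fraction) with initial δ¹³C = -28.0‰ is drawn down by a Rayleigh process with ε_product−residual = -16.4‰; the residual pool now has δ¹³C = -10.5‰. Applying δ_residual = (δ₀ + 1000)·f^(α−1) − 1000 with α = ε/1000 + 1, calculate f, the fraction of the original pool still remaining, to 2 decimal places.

α − 1 = ε/1000 = -0.0164
(δ_res + 1000)/(δ₀ + 1000) = (-10.5 + 1000)/(-28.0 + 1000) = 989.5/972.0 = 1.018004
f = 1.018004^(1/-0.0164) = exp(ln(1.018004)/-0.0164) = exp(0.01784/-0.0164)
f = exp(-1.0880) = 0.3369

0.34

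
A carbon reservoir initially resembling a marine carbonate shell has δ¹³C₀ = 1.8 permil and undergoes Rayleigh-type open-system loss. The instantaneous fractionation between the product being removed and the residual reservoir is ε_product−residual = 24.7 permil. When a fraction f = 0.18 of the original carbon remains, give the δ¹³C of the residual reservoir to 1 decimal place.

-39.7 permil

Rayleigh residual: δ_res = (δ₀ + 1000)·f^(α−1) − 1000
α = ε/1000 + 1 = 1.02470, so α − 1 = 0.02470
f^(α−1) = 0.18^(0.02470) = 0.958529
δ_res = (1.8 + 1000) × 0.958529 − 1000 = 960.254 − 1000 = -39.75 permil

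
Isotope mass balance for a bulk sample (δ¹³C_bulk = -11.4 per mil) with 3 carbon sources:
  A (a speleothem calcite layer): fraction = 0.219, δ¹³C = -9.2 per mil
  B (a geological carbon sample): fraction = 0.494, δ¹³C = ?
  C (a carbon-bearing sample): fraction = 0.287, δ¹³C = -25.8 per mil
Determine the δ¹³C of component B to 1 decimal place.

-4.0 per mil

Isotope mass balance: δ_bulk = Σ fᵢ·δᵢ.
-11.4 = 0.219×(-9.2) + 0.494×δ_B + 0.287×(-25.8)
0.494·δ_B = -11.4 − (-9.419) = -1.981
δ_B = -1.981 / 0.494 = -4.01 per mil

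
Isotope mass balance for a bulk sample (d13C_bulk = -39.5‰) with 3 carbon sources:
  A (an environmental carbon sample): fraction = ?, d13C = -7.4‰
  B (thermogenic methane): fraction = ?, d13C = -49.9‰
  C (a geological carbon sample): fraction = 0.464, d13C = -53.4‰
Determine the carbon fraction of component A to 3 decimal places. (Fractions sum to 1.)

Let f_A and f_B be the unknown fractions; fractions sum to 1 so f_A + f_B = 0.536.
Mass balance: Σ fᵢ·δᵢ = δ_bulk ⇒ f_A·(-7.4) + f_B·(-49.9) = -39.5 − (-24.778) = -14.722
Substitute f_B = 0.536 − f_A:
f_A·(-7.4 − -49.9) = -14.722 − 0.536×(-49.9) = 12.024
f_A = 12.024 / 42.5 = 0.2829

0.283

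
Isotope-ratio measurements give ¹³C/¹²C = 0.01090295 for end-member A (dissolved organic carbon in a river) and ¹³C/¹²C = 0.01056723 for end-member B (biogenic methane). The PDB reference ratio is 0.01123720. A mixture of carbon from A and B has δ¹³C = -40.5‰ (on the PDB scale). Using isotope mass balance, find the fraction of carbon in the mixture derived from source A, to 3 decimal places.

0.640

δ_A = (0.01090295/0.01123720 − 1)×1000 = (0.970255 − 1)×1000 = -29.745‰
δ_B = (0.01056723/0.01123720 − 1)×1000 = (0.940379 − 1)×1000 = -59.621‰
f_A = (δ_mix − δ_B)/(δ_A − δ_B) = (-40.5 − (-59.621))/(-29.745 − (-59.621))
f_A = 19.121 / 29.876 = 0.6400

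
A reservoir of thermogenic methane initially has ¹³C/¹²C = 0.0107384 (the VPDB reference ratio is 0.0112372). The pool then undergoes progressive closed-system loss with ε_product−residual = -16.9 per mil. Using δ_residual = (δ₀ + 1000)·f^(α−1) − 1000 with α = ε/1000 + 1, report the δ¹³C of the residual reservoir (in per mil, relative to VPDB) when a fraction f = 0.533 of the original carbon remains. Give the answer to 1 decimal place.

-34.2 per mil

δ₀ = (0.0107384/0.0112372 − 1)×1000 = (0.955612 − 1)×1000 = -44.388 per mil
α − 1 = ε/1000 = -0.0169
f^(α−1) = 0.533^(-0.0169) = 1.010691
δ_res = (-44.388 + 1000) × 1.010691 − 1000 = 965.828 − 1000 = -34.17 per mil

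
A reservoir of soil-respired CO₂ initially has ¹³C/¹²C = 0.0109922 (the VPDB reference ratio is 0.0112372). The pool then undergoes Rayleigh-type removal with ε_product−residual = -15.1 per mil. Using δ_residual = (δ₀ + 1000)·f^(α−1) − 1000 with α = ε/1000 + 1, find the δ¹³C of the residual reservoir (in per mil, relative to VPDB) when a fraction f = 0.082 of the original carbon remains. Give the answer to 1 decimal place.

δ₀ = (0.0109922/0.0112372 − 1)×1000 = (0.978197 − 1)×1000 = -21.803 per mil
α − 1 = ε/1000 = -0.0151
f^(α−1) = 0.082^(-0.0151) = 1.038488
δ_res = (-21.803 + 1000) × 1.038488 − 1000 = 1015.846 − 1000 = 15.85 per mil

15.8 per mil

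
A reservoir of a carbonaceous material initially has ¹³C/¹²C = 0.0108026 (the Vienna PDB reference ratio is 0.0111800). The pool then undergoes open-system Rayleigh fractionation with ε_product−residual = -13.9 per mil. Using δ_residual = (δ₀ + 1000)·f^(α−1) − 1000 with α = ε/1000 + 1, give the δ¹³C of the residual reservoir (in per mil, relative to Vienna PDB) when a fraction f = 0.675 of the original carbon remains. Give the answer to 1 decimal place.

δ₀ = (0.0108026/0.0111800 − 1)×1000 = (0.966243 − 1)×1000 = -33.757 per mil
α − 1 = ε/1000 = -0.0139
f^(α−1) = 0.675^(-0.0139) = 1.005478
δ_res = (-33.757 + 1000) × 1.005478 − 1000 = 971.537 − 1000 = -28.46 per mil

-28.5 per mil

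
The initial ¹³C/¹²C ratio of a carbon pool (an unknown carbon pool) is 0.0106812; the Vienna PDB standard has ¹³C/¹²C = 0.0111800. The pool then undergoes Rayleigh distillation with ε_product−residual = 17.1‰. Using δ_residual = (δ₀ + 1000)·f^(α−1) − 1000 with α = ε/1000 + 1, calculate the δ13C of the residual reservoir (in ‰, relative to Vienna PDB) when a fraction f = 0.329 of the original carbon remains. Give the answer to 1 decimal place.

δ₀ = (0.0106812/0.0111800 − 1)×1000 = (0.955385 − 1)×1000 = -44.615‰
α − 1 = ε/1000 = 0.0171
f^(α−1) = 0.329^(0.0171) = 0.981170
δ_res = (-44.615 + 1000) × 0.981170 − 1000 = 937.394 − 1000 = -62.61‰

-62.6‰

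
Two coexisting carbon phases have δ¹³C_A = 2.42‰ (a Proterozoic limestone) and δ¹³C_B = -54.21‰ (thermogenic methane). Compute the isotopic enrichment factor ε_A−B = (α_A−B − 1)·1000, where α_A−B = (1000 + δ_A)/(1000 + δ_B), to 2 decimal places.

α_A−B = (1000 + 2.42) / (1000 + -54.21) = 1002.42 / 945.79 = 1.059876
ε_A−B = (1.059876 − 1) × 1000 = 59.876‰
(The approximation ε ≈ δ_A − δ_B would give 56.63‰.)

59.88‰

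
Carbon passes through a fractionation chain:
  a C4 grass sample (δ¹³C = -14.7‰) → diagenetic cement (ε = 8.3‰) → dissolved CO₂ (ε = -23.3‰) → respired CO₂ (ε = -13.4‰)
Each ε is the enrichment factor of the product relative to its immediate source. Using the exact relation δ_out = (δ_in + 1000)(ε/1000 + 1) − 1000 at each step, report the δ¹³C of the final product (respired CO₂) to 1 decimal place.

step 1: δ = (-14.70 + 1000)·(8.3/1000 + 1) − 1000 = -6.52‰
step 2: δ = (-6.52 + 1000)·(-23.3/1000 + 1) − 1000 = -29.67‰
step 3: δ = (-29.67 + 1000)·(-13.4/1000 + 1) − 1000 = -42.67‰

-42.7‰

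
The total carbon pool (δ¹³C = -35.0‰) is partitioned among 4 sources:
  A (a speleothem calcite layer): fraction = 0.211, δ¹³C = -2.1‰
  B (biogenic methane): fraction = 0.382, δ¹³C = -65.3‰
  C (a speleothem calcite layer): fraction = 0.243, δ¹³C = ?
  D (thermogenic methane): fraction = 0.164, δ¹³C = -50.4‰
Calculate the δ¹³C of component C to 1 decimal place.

Isotope mass balance: δ_bulk = Σ fᵢ·δᵢ.
-35.0 = 0.211×(-2.1) + 0.382×(-65.3) + 0.243×δ_C + 0.164×(-50.4)
0.243·δ_C = -35.0 − (-33.653) = -1.347
δ_C = -1.347 / 0.243 = -5.54‰

-5.5‰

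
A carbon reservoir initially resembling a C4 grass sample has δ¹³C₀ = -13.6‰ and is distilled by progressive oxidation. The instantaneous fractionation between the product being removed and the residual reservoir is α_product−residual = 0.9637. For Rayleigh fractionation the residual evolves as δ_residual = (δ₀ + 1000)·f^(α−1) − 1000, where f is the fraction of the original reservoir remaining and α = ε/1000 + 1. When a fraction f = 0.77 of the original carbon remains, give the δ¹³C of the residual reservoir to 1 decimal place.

-4.2‰

Rayleigh residual: δ_res = (δ₀ + 1000)·f^(α−1) − 1000
α − 1 = -0.03630
f^(α−1) = 0.77^(-0.03630) = 1.009533
δ_res = (-13.6 + 1000) × 1.009533 − 1000 = 995.803 − 1000 = -4.20‰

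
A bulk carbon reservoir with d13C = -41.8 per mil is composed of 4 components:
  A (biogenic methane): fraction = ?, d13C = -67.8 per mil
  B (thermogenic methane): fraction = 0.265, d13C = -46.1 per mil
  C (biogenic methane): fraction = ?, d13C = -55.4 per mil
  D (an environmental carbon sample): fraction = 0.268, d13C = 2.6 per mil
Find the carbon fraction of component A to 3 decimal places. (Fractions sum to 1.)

Let f_A and f_C be the unknown fractions; fractions sum to 1 so f_A + f_C = 0.467.
Mass balance: Σ fᵢ·δᵢ = δ_bulk ⇒ f_A·(-67.8) + f_C·(-55.4) = -41.8 − (-11.520) = -30.280
Substitute f_C = 0.467 − f_A:
f_A·(-67.8 − -55.4) = -30.280 − 0.467×(-55.4) = -4.408
f_A = -4.408 / -12.4 = 0.3555

0.356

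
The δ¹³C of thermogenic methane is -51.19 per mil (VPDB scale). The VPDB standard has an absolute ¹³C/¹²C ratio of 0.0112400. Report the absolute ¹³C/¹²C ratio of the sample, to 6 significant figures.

0.0106646

R_sample = R_standard × (δ¹³C/1000 + 1)
R_sample = 0.0112400 × (-51.19/1000 + 1) = 0.0112400 × 0.948810
R_sample = 0.0106646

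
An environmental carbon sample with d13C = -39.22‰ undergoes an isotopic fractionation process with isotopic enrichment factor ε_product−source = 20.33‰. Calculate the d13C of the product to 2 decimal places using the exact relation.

-19.69‰

To first order, δ_product ≈ δ_source + ε = -18.89‰.
Exactly, δ_product = (δ_source + 1000)·(ε/1000 + 1) − 1000.
δ_product = (-39.22 + 1000) × (20.33/1000 + 1) − 1000
δ_product = -19.687‰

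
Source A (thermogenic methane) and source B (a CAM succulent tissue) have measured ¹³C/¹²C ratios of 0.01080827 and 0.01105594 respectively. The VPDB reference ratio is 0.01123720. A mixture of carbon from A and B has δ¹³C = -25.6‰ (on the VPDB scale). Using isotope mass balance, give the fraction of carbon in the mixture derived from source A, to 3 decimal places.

δ_A = (0.01080827/0.01123720 − 1)×1000 = (0.961829 − 1)×1000 = -38.171‰
δ_B = (0.01105594/0.01123720 − 1)×1000 = (0.983870 − 1)×1000 = -16.130‰
f_A = (δ_mix − δ_B)/(δ_A − δ_B) = (-25.6 − (-16.130))/(-38.171 − (-16.130))
f_A = -9.470 / -22.040 = 0.4297

0.430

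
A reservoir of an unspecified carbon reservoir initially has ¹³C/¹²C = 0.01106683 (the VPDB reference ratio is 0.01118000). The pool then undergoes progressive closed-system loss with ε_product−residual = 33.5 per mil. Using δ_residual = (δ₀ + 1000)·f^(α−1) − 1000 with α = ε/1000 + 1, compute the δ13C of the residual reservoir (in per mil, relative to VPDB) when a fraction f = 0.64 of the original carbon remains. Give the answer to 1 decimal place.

-24.8 per mil

δ₀ = (0.01106683/0.01118000 − 1)×1000 = (0.989877 − 1)×1000 = -10.123 per mil
α − 1 = ε/1000 = 0.0335
f^(α−1) = 0.64^(0.0335) = 0.985161
δ_res = (-10.123 + 1000) × 0.985161 − 1000 = 975.188 − 1000 = -24.81 per mil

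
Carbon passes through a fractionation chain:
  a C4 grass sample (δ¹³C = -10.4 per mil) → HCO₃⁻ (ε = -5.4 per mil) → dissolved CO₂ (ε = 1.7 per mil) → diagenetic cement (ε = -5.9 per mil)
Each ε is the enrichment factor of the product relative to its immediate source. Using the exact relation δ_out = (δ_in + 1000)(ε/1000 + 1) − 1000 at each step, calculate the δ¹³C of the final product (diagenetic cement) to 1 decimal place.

-19.9 per mil

step 1: δ = (-10.40 + 1000)·(-5.4/1000 + 1) − 1000 = -15.74 per mil
step 2: δ = (-15.74 + 1000)·(1.7/1000 + 1) − 1000 = -14.07 per mil
step 3: δ = (-14.07 + 1000)·(-5.9/1000 + 1) − 1000 = -19.89 per mil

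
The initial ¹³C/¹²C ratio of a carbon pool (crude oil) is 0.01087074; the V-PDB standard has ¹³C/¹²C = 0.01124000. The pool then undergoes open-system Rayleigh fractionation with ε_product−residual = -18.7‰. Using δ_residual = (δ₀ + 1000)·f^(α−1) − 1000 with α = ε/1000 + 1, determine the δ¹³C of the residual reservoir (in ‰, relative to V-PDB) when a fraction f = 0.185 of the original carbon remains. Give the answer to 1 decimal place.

δ₀ = (0.01087074/0.01124000 − 1)×1000 = (0.967148 − 1)×1000 = -32.852‰
α − 1 = ε/1000 = -0.0187
f^(α−1) = 0.185^(-0.0187) = 1.032057
δ_res = (-32.852 + 1000) × 1.032057 − 1000 = 998.152 − 1000 = -1.85‰

-1.8‰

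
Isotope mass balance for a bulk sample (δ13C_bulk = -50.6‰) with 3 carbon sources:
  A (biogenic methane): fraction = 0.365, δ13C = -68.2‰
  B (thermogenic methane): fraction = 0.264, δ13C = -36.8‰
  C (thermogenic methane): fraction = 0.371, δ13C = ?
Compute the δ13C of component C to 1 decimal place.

Isotope mass balance: δ_bulk = Σ fᵢ·δᵢ.
-50.6 = 0.365×(-68.2) + 0.264×(-36.8) + 0.371×δ_C
0.371·δ_C = -50.6 − (-34.608) = -15.992
δ_C = -15.992 / 0.371 = -43.10‰

-43.1‰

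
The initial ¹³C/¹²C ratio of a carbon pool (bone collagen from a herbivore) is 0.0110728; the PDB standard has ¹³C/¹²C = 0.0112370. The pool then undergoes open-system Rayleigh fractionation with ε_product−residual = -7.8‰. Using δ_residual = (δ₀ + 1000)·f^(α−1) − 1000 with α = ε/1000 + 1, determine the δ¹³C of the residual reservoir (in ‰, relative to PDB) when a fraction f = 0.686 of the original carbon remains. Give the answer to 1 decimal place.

δ₀ = (0.0110728/0.0112370 − 1)×1000 = (0.985388 − 1)×1000 = -14.612‰
α − 1 = ε/1000 = -0.0078
f^(α−1) = 0.686^(-0.0078) = 1.002944
δ_res = (-14.612 + 1000) × 1.002944 − 1000 = 988.289 − 1000 = -11.71‰

-11.7‰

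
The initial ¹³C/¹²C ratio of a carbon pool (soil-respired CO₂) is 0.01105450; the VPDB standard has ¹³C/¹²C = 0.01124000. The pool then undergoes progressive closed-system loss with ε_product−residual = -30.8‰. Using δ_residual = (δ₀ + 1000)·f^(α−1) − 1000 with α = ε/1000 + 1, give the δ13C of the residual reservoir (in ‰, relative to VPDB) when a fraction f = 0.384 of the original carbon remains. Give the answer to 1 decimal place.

12.9‰

δ₀ = (0.01105450/0.01124000 − 1)×1000 = (0.983496 − 1)×1000 = -16.504‰
α − 1 = ε/1000 = -0.0308
f^(α−1) = 0.384^(-0.0308) = 1.029918
δ_res = (-16.504 + 1000) × 1.029918 − 1000 = 1012.921 − 1000 = 12.92‰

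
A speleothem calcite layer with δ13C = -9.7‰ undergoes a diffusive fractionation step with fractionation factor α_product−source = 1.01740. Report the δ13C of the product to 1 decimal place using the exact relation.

δ_product = (δ_source + 1000)·α − 1000
δ_product = (-9.7 + 1000) × 1.01740 − 1000
δ_product = 1007.531 − 1000 = 7.53‰

7.5‰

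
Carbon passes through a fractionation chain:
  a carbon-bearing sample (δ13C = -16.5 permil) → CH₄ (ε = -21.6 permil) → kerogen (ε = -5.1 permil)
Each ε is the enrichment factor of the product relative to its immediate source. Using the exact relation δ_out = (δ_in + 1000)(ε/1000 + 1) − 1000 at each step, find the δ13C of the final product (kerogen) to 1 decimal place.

step 1: δ = (-16.50 + 1000)·(-21.6/1000 + 1) − 1000 = -37.74 permil
step 2: δ = (-37.74 + 1000)·(-5.1/1000 + 1) − 1000 = -42.65 permil

-42.7 permil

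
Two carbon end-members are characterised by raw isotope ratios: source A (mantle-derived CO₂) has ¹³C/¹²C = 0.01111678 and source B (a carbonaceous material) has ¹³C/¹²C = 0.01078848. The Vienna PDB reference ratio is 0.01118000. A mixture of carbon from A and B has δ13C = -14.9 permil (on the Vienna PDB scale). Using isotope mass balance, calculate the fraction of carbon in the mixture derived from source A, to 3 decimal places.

δ_A = (0.01111678/0.01118000 − 1)×1000 = (0.994345 − 1)×1000 = -5.655 permil
δ_B = (0.01078848/0.01118000 − 1)×1000 = (0.964980 − 1)×1000 = -35.020 permil
f_A = (δ_mix − δ_B)/(δ_A − δ_B) = (-14.9 − (-35.020))/(-5.655 − (-35.020))
f_A = 20.120 / 29.365 = 0.6852

0.685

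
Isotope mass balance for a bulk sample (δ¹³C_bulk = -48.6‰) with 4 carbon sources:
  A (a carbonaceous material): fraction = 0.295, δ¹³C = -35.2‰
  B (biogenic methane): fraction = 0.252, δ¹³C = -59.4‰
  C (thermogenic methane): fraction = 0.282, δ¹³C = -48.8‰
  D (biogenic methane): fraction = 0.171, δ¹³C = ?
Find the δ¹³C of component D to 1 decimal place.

Isotope mass balance: δ_bulk = Σ fᵢ·δᵢ.
-48.6 = 0.295×(-35.2) + 0.252×(-59.4) + 0.282×(-48.8) + 0.171×δ_D
0.171·δ_D = -48.6 − (-39.114) = -9.486
δ_D = -9.486 / 0.171 = -55.47‰

-55.5‰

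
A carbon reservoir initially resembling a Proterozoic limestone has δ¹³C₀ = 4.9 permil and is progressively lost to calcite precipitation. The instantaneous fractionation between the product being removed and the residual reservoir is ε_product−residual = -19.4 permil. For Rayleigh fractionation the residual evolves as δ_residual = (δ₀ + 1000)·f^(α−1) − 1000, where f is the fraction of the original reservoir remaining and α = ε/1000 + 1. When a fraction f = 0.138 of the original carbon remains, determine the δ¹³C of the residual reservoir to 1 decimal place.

44.3 permil

Rayleigh residual: δ_res = (δ₀ + 1000)·f^(α−1) − 1000
α = ε/1000 + 1 = 0.98060, so α − 1 = -0.01940
f^(α−1) = 0.138^(-0.01940) = 1.039169
δ_res = (4.9 + 1000) × 1.039169 − 1000 = 1044.261 − 1000 = 44.26 permil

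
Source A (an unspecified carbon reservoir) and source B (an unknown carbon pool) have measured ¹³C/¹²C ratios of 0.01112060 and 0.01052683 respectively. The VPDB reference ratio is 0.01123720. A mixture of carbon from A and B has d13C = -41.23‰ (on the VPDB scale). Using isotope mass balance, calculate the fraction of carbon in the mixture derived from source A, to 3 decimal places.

δ_A = (0.01112060/0.01123720 − 1)×1000 = (0.989624 − 1)×1000 = -10.376‰
δ_B = (0.01052683/0.01123720 − 1)×1000 = (0.936784 − 1)×1000 = -63.216‰
f_A = (δ_mix − δ_B)/(δ_A − δ_B) = (-41.23 − (-63.216))/(-10.376 − (-63.216))
f_A = 21.986 / 52.840 = 0.4161

0.416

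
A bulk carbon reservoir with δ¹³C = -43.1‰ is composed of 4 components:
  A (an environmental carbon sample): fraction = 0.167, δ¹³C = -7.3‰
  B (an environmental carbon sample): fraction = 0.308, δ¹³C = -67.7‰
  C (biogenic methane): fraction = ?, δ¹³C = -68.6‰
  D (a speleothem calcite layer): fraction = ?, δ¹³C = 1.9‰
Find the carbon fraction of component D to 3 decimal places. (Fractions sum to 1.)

0.213

Let f_D and f_C be the unknown fractions; fractions sum to 1 so f_D + f_C = 0.525.
Mass balance: Σ fᵢ·δᵢ = δ_bulk ⇒ f_D·(1.9) + f_C·(-68.6) = -43.1 − (-22.071) = -21.029
Substitute f_C = 0.525 − f_D:
f_D·(1.9 − -68.6) = -21.029 − 0.525×(-68.6) = 14.986
f_D = 14.986 / 70.5 = 0.2126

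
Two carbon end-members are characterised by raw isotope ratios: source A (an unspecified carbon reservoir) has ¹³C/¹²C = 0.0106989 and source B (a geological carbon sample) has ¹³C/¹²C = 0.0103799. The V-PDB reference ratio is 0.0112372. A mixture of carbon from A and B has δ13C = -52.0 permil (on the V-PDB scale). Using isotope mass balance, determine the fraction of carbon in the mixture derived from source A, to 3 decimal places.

δ_A = (0.0106989/0.0112372 − 1)×1000 = (0.952097 − 1)×1000 = -47.903 permil
δ_B = (0.0103799/0.0112372 − 1)×1000 = (0.923709 − 1)×1000 = -76.291 permil
f_A = (δ_mix − δ_B)/(δ_A − δ_B) = (-52.0 − (-76.291))/(-47.903 − (-76.291))
f_A = 24.291 / 28.388 = 0.8557

0.856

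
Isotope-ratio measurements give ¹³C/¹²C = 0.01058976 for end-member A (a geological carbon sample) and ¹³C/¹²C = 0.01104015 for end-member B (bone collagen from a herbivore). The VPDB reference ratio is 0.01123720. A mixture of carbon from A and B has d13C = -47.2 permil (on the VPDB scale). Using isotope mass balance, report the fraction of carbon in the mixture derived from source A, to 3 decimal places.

δ_A = (0.01058976/0.01123720 − 1)×1000 = (0.942384 − 1)×1000 = -57.616 permil
δ_B = (0.01104015/0.01123720 − 1)×1000 = (0.982464 − 1)×1000 = -17.536 permil
f_A = (δ_mix − δ_B)/(δ_A − δ_B) = (-47.2 − (-17.536))/(-57.616 − (-17.536))
f_A = -29.664 / -40.080 = 0.7401

0.740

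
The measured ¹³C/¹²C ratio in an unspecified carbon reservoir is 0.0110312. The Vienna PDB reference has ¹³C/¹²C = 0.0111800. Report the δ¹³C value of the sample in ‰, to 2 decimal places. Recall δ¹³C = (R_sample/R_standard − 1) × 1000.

δ¹³C = (R_sample / R_standard − 1) × 1000
R_sample / R_standard = 0.0110312 / 0.0111800 = 0.986691
δ¹³C = (0.986691 − 1) × 1000 = -13.309‰

-13.31‰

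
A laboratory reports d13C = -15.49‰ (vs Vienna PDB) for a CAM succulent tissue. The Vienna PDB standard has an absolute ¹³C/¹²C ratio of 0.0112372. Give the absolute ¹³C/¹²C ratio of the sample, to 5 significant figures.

0.011063

R_sample = R_standard × (d13C/1000 + 1)
R_sample = 0.0112372 × (-15.49/1000 + 1) = 0.0112372 × 0.984510
R_sample = 0.0110631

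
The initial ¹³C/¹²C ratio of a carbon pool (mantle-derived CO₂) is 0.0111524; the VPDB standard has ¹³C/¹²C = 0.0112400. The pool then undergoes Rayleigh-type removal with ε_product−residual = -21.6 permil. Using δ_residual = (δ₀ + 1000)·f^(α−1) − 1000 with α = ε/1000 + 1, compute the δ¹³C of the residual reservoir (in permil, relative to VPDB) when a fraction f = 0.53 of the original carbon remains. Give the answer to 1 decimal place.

δ₀ = (0.0111524/0.0112400 − 1)×1000 = (0.992206 − 1)×1000 = -7.794 permil
α − 1 = ε/1000 = -0.0216
f^(α−1) = 0.53^(-0.0216) = 1.013808
δ_res = (-7.794 + 1000) × 1.013808 − 1000 = 1005.907 − 1000 = 5.91 permil

5.9 permil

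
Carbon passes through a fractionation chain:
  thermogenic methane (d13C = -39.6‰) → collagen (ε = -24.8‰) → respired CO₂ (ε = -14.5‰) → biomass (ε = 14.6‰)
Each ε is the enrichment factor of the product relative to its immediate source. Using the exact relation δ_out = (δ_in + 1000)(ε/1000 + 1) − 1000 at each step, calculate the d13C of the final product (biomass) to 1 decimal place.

-63.5‰

step 1: δ = (-39.60 + 1000)·(-24.8/1000 + 1) − 1000 = -63.42‰
step 2: δ = (-63.42 + 1000)·(-14.5/1000 + 1) − 1000 = -77.00‰
step 3: δ = (-77.00 + 1000)·(14.6/1000 + 1) − 1000 = -63.52‰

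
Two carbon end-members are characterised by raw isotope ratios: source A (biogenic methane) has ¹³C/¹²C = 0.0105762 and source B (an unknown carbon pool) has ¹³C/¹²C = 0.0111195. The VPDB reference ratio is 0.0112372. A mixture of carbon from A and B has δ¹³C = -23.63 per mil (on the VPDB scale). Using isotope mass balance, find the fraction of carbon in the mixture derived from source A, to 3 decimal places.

0.272

δ_A = (0.0105762/0.0112372 − 1)×1000 = (0.941178 − 1)×1000 = -58.822 per mil
δ_B = (0.0111195/0.0112372 − 1)×1000 = (0.989526 − 1)×1000 = -10.474 per mil
f_A = (δ_mix − δ_B)/(δ_A − δ_B) = (-23.63 − (-10.474))/(-58.822 − (-10.474))
f_A = -13.156 / -48.348 = 0.2721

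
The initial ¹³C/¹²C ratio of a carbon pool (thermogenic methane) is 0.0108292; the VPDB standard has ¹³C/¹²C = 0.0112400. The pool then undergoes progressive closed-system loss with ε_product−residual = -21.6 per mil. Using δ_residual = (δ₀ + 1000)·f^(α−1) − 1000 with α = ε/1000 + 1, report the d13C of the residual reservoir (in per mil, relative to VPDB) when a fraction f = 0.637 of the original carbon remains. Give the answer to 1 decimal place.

δ₀ = (0.0108292/0.0112400 − 1)×1000 = (0.963452 − 1)×1000 = -36.548 per mil
α − 1 = ε/1000 = -0.0216
f^(α−1) = 0.637^(-0.0216) = 1.009789
δ_res = (-36.548 + 1000) × 1.009789 − 1000 = 972.883 − 1000 = -27.12 per mil

-27.1 per mil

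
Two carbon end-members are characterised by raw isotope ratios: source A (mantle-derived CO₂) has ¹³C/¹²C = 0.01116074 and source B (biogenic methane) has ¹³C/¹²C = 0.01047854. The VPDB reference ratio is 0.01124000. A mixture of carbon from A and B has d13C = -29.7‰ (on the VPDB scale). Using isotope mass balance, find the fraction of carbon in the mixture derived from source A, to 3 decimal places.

0.627

δ_A = (0.01116074/0.01124000 − 1)×1000 = (0.992948 − 1)×1000 = -7.052‰
δ_B = (0.01047854/0.01124000 − 1)×1000 = (0.932254 − 1)×1000 = -67.746‰
f_A = (δ_mix − δ_B)/(δ_A − δ_B) = (-29.7 − (-67.746))/(-7.052 − (-67.746))
f_A = 38.046 / 60.694 = 0.6268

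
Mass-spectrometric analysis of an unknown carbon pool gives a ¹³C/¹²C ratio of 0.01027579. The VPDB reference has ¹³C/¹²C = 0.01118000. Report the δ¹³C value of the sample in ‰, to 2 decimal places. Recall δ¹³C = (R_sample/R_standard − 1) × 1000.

δ¹³C = (R_sample / R_standard − 1) × 1000
R_sample / R_standard = 0.01027579 / 0.01118000 = 0.919123
δ¹³C = (0.919123 − 1) × 1000 = -80.877‰

-80.88‰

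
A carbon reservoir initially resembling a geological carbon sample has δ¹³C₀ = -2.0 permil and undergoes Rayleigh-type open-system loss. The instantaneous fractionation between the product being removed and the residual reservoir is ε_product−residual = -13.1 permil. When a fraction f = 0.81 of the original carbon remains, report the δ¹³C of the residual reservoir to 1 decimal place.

0.8 permil

Rayleigh residual: δ_res = (δ₀ + 1000)·f^(α−1) − 1000
α = ε/1000 + 1 = 0.98690, so α − 1 = -0.01310
f^(α−1) = 0.81^(-0.01310) = 1.002764
δ_res = (-2.0 + 1000) × 1.002764 − 1000 = 1000.759 − 1000 = 0.76 permil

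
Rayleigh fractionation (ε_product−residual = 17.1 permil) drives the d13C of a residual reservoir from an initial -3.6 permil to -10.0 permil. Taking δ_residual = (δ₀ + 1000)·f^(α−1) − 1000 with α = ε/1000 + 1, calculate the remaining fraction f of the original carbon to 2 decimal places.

0.69

α − 1 = ε/1000 = 0.0171
(δ_res + 1000)/(δ₀ + 1000) = (-10.0 + 1000)/(-3.6 + 1000) = 990.0/996.4 = 0.993577
f = 0.993577^(1/0.0171) = exp(ln(0.993577)/0.0171) = exp(-0.00644/0.0171)
f = exp(-0.3768) = 0.6860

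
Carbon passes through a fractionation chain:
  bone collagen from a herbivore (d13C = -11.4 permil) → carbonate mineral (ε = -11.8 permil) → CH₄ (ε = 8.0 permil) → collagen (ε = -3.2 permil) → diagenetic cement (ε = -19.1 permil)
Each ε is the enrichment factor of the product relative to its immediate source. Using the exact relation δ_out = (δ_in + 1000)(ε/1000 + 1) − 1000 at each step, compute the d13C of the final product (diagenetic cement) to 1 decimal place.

-37.1 permil

step 1: δ = (-11.40 + 1000)·(-11.8/1000 + 1) − 1000 = -23.07 permil
step 2: δ = (-23.07 + 1000)·(8.0/1000 + 1) − 1000 = -15.25 permil
step 3: δ = (-15.25 + 1000)·(-3.2/1000 + 1) − 1000 = -18.40 permil
step 4: δ = (-18.40 + 1000)·(-19.1/1000 + 1) − 1000 = -37.15 permil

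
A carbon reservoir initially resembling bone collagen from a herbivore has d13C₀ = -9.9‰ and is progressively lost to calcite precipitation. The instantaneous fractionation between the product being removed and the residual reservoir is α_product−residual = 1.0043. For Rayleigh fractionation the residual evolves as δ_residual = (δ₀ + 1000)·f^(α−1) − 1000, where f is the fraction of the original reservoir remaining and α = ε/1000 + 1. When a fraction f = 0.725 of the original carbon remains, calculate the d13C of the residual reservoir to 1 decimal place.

Rayleigh residual: δ_res = (δ₀ + 1000)·f^(α−1) − 1000
α − 1 = 0.00430
f^(α−1) = 0.725^(0.00430) = 0.998618
δ_res = (-9.9 + 1000) × 0.998618 − 1000 = 988.732 − 1000 = -11.27‰

-11.3‰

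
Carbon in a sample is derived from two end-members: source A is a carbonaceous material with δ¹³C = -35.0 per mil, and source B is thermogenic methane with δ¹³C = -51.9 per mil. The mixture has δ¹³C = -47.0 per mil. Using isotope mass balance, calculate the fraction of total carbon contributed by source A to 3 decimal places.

0.290

δ_mix = f_A·δ_A + (1 − f_A)·δ_B  ⇒  f_A = (δ_mix − δ_B)/(δ_A − δ_B)
f_A = (-47.0 − (-51.9)) / (-35.0 − (-51.9))
f_A = 4.9 / 16.9 = 0.2899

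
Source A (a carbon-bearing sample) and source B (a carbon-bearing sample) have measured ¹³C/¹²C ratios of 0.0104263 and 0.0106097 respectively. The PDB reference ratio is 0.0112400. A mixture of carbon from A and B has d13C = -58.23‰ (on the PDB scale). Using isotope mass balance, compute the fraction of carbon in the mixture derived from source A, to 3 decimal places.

δ_A = (0.0104263/0.0112400 − 1)×1000 = (0.927607 − 1)×1000 = -72.393‰
δ_B = (0.0106097/0.0112400 − 1)×1000 = (0.943923 − 1)×1000 = -56.077‰
f_A = (δ_mix − δ_B)/(δ_A − δ_B) = (-58.23 − (-56.077))/(-72.393 − (-56.077))
f_A = -2.153 / -16.317 = 0.1320

0.132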